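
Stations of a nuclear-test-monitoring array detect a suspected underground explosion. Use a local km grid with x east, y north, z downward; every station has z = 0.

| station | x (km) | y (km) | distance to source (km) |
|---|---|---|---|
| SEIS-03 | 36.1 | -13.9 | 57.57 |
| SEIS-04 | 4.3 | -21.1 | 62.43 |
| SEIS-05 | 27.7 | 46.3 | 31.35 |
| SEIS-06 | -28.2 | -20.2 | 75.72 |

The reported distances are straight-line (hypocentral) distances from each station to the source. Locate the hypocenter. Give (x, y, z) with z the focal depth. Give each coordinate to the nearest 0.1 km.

(17.8, 33.6, 26.9)

Each station gives a sphere (x−x_i)² + (y−y_i)² + z² = d_i² (stations at z=0).
Subtracting the SEIS-03 sphere from SEIS-04 and SEIS-05: z² cancels, leaving linear equations in x and y:
-63.6 x − 14.4 y = -1615.92
-16.8 x + 120.4 y = 3746.04
Solving: x ≈ 17.801, y ≈ 33.597 km (keep extra digits for the depth step; rounded: 17.8, 33.6).
Then from the SEIS-03 sphere: z² = 57.57² − (x − 36.1)² − (y + 13.9)² with x = 17.801, y = 33.597, so z ≈ 26.898 ≈ 26.9 km.
Check against SEIS-06 (with the unrounded solution): distance 75.72 ≈ 75.72 km. ✓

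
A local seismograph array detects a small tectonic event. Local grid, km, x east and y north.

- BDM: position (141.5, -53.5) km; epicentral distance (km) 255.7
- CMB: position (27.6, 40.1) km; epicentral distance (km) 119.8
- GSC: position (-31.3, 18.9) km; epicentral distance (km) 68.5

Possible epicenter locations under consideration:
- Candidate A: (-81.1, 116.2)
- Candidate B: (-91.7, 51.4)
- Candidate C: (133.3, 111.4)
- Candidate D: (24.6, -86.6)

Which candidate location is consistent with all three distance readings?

For each candidate, compare |candidate − station| to the reported distance:
Candidate A: residuals BDM 24.2, CMB 12.9, GSC 40.8 → max 40.8 km
Candidate B: residuals BDM 0.0, CMB 0.0, GSC 0.1 → max 0.1 km
Candidate C: residuals BDM 90.6, CMB 7.7, GSC 120.3 → max 120.3 km
Candidate D: residuals BDM 134.2, CMB 6.9, GSC 50.9 → max 134.2 km
Only Candidate B has all residuals ≈ 0.

Candidate B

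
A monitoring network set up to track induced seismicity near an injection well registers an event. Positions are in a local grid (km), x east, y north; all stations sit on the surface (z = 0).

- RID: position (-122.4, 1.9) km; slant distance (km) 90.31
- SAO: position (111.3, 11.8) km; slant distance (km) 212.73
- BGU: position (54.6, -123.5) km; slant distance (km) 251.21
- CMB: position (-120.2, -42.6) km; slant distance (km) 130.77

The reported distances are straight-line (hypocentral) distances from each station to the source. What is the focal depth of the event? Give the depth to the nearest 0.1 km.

Each station gives a sphere (x−x_i)² + (y−y_i)² + z² = d_i² (stations at z=0).
Subtracting the RID sphere from SAO and BGU: z² cancels, leaving linear equations in x and y:
467.4 x + 19.8 y = -39556.60
354.0 x − 250.8 y = -51702.53
Solving: x ≈ -88.097, y ≈ 81.804 km (keep extra digits for the depth step; rounded: -88.1, 81.8).
Then from the RID sphere: z² = 90.31² − (x + 122.4)² − (y − 1.9)² with x = -88.097, y = 81.804, so z ≈ 24.383 ≈ 24.4 km.

z ≈ 24.4 km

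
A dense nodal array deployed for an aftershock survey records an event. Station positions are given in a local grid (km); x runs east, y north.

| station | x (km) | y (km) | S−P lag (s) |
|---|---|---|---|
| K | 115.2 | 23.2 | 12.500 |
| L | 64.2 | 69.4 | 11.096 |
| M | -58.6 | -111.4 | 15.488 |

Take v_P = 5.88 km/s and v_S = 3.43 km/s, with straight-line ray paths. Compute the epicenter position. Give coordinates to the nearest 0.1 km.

Distance from S−P lag: d = Δt · v_P v_S / (v_P − v_S) = Δt · (5.88·3.43)/(5.88−3.43) ≈ 8.2320·Δt.
So d_K = 102.90, d_L = 91.34, d_M = 127.50 km.
Circle about each station: (x − 115.2)² + (y − 23.2)² = 102.90²; (x − 64.2)² + (y − 69.4)² = 91.34²; (x + 58.6)² + (y + 111.4)² = 127.50².
Subtracting the K equation from the L and M equations removes the quadratic terms:
-102.0 x + 92.4 y = -2625.87
-347.6 x − 269.2 y = -3633.20
Solving the 2×2 system: x ≈ 17.5, y ≈ -9.1 km.

17.5 km east, -9.1 km north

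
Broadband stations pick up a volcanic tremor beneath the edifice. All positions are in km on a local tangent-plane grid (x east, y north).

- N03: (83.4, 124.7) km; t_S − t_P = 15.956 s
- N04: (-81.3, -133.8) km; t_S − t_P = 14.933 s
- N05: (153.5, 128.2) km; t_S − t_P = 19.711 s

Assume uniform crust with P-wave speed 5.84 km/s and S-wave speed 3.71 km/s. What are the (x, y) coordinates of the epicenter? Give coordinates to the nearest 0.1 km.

27.3 km east, -27.6 km north

Distance from S−P lag: d = Δt · v_P v_S / (v_P − v_S) = Δt · (5.84·3.71)/(5.84−3.71) ≈ 10.1720·Δt.
So d_N03 = 162.30, d_N04 = 151.90, d_N05 = 200.50 km.
Circle about each station: (x − 83.4)² + (y − 124.7)² = 162.30²; (x + 81.3)² + (y + 133.8)² = 151.90²; (x − 153.5)² + (y − 128.2)² = 200.50².
Subtracting pairs of circle equations eliminates x²+y² and gives linear equations (the radical axes):
-329.4 x − 517.0 y = 5274.16
140.2 x + 7.0 y = 3632.88
Solving the 2×2 system: x ≈ 27.3, y ≈ -27.6 km.
Check against N03 (with the unrounded x, y): √((x − 83.4)²+(y − 124.7)²) = 162.30 ≈ 162.30 km. ✓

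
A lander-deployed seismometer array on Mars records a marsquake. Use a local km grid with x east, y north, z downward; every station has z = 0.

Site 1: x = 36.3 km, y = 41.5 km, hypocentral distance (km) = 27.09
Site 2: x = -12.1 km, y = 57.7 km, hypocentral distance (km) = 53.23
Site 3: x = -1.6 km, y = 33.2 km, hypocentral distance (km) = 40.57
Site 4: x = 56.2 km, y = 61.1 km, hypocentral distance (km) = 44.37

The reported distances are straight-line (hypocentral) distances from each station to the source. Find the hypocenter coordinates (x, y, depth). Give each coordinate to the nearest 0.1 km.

Each station gives a sphere (x−x_i)² + (y−y_i)² + z² = d_i² (stations at z=0).
Subtracting the Site 1 sphere from Site 2 and Site 3: z² cancels, leaving linear equations in x and y:
-96.8 x + 32.4 y = -1663.80
-75.8 x − 16.6 y = -2847.20
Solving: x ≈ 29.504, y ≈ 36.795 km (keep extra digits for the depth step; rounded: 29.5, 36.8).
Then from the Site 1 sphere: z² = 27.09² − (x − 36.3)² − (y − 41.5)² with x = 29.504, y = 36.795, so z ≈ 25.798 ≈ 25.8 km.

x ≈ 29.5 km, y ≈ 36.8 km, depth ≈ 25.8 km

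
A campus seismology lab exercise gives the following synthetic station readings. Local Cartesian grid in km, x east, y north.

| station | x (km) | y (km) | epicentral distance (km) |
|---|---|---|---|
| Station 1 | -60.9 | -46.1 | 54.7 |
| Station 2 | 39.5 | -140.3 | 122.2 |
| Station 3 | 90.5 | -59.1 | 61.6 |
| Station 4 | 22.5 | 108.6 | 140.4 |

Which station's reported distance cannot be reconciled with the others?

Station 3

Solve using three stations at a time. Using Station 1, Station 2, Station 4 (subtract circle equations pairwise → linear system) gives (x, y) ≈ (-9.2, -28.2).
Distances from that point to each station vs reported:
  Station 1: calculated 54.7 vs reported 54.7 → residual 0.0 km
  Station 2: calculated 122.2 vs reported 122.2 → residual 0.0 km
  Station 3: calculated 104.4 vs reported 61.6 → residual 42.8 km
  Station 4: calculated 140.4 vs reported 140.4 → residual 0.0 km
Station 1, Station 2, Station 4 are mutually consistent (residuals ≈ 0); Station 3 is off by 42.8 km.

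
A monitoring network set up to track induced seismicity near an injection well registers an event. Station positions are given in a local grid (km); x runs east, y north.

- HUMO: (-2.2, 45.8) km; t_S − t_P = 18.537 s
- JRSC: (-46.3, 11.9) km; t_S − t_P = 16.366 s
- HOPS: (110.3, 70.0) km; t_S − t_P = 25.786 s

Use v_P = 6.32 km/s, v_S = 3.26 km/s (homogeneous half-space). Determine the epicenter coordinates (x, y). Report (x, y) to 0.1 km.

(18.4, -77.3)

Distance from S−P lag: d = Δt · v_P v_S / (v_P − v_S) = Δt · (6.32·3.26)/(6.32−3.26) ≈ 6.7331·Δt.
So d_HUMO = 124.81, d_JRSC = 110.19, d_HOPS = 173.62 km.
Circle about each station: (x + 2.2)² + (y − 45.8)² = 124.81²; (x + 46.3)² + (y − 11.9)² = 110.19²; (x − 110.3)² + (y − 70.0)² = 173.62².
Subtracting pairs of circle equations eliminates x²+y² and gives linear equations (the radical axes):
-88.2 x − 67.8 y = 3618.52
225.0 x + 48.4 y = 397.24
Solving the 2×2 system: x ≈ 18.4, y ≈ -77.3 km.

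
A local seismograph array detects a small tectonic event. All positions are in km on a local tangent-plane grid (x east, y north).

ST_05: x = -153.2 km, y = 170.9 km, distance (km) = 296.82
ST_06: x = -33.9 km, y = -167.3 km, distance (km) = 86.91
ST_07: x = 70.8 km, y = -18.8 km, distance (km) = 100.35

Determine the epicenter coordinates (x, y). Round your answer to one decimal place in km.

x ≈ -4.0 km, y ≈ -85.7 km

Circle about each station: (x + 153.2)² + (y − 170.9)² = 296.82²; (x + 33.9)² + (y + 167.3)² = 86.91²; (x − 70.8)² + (y + 18.8)² = 100.35².
Subtracting the ST_05 equation from the ST_06 and ST_07 equations removes the quadratic terms:
238.6 x − 676.4 y = 57010.21
448.0 x − 379.4 y = 30721.02
Solving the 2×2 system: x ≈ -4.0, y ≈ -85.7 km.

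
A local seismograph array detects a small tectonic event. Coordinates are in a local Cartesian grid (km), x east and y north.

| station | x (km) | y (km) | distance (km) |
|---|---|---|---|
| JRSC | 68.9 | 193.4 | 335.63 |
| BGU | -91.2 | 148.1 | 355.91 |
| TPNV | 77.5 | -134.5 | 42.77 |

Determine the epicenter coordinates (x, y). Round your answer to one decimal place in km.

Circle about each station: (x − 68.9)² + (y − 193.4)² = 335.63²; (x + 91.2)² + (y − 148.1)² = 355.91²; (x − 77.5)² + (y + 134.5)² = 42.77².
Subtracting the JRSC equation from the BGU and TPNV equations removes the quadratic terms:
-320.2 x − 90.6 y = -25924.15
17.2 x − 655.8 y = 92763.95
Solving the 2×2 system: x ≈ 120.1, y ≈ -138.3 km.

x ≈ 120.1 km, y ≈ -138.3 km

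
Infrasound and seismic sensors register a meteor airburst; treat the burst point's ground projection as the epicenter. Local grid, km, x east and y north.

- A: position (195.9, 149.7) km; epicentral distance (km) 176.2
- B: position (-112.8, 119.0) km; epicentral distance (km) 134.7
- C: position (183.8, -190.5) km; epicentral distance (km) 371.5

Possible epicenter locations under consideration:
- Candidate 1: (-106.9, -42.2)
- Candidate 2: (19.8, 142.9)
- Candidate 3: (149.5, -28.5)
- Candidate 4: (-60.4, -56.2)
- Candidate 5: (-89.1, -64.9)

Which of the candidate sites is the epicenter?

Candidate 2

For each candidate, compare |candidate − station| to the reported distance:
Candidate 1: residuals A 182.3, B 26.6, C 45.2 → max 182.3 km
Candidate 2: residuals A 0.0, B 0.0, C 0.1 → max 0.1 km
Candidate 3: residuals A 7.9, B 166.2, C 205.9 → max 205.9 km
Candidate 4: residuals A 152.6, B 48.2, C 92.8 → max 152.6 km
Candidate 5: residuals A 180.6, B 50.7, C 71.1 → max 180.6 km
Only Candidate 2 has all residuals ≈ 0.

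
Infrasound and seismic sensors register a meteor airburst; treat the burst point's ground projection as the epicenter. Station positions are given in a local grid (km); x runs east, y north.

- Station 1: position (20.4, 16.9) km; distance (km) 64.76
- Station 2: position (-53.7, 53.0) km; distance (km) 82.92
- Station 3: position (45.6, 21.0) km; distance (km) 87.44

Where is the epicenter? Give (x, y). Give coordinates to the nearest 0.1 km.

Circle about each station: (x − 20.4)² + (y − 16.9)² = 64.76²; (x + 53.7)² + (y − 53.0)² = 82.92²; (x − 45.6)² + (y − 21.0)² = 87.44².
Subtracting pairs of circle equations eliminates x²+y² and gives linear equations (the radical axes):
-148.2 x + 72.2 y = 2309.05
50.4 x + 8.2 y = -1633.31
Solving the 2×2 system: x ≈ -28.2, y ≈ -25.9 km.

(-28.2, -25.9)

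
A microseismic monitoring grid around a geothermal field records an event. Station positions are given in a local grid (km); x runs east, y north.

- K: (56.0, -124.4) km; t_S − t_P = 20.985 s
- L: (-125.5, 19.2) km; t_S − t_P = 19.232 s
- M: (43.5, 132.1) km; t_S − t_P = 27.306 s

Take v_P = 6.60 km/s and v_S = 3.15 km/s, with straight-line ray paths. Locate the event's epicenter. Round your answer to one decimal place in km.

x ≈ -16.8 km, y ≈ -21.0 km

Distance from S−P lag: d = Δt · v_P v_S / (v_P − v_S) = Δt · (6.60·3.15)/(6.60−3.15) ≈ 6.0261·Δt.
So d_K = 126.46, d_L = 115.89, d_M = 164.55 km.
Circle about each station: (x − 56.0)² + (y + 124.4)² = 126.46²; (x + 125.5)² + (y − 19.2)² = 115.89²; (x − 43.5)² + (y − 132.1)² = 164.55².
Subtracting pairs of circle equations eliminates x²+y² and gives linear equations (the radical axes):
-363.0 x + 287.2 y = 69.17
-25.0 x + 513.0 y = -10353.27
Solving the 2×2 system: x ≈ -16.8, y ≈ -21.0 km.
Check against K (with the unrounded x, y): √((x − 56.0)²+(y + 124.4)²) = 126.46 ≈ 126.46 km. ✓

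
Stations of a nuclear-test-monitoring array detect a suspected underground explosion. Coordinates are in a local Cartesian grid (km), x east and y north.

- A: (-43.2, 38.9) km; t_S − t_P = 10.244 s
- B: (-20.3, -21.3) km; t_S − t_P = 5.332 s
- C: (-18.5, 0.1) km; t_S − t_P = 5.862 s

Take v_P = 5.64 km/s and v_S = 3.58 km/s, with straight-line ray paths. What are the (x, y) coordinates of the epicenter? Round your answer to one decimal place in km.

31.5 km east, -28.2 km north

Distance from S−P lag: d = Δt · v_P v_S / (v_P − v_S) = Δt · (5.64·3.58)/(5.64−3.58) ≈ 9.8016·Δt.
So d_A = 100.41, d_B = 52.26, d_C = 57.46 km.
Circle about each station: (x + 43.2)² + (y − 38.9)² = 100.41²; (x + 20.3)² + (y + 21.3)² = 52.26²; (x + 18.5)² + (y − 0.1)² = 57.46².
Subtracting the A equation from the B and C equations removes the quadratic terms:
45.8 x − 120.4 y = 4837.39
49.4 x − 77.6 y = 3743.33
Solving the 2×2 system: x ≈ 31.5, y ≈ -28.2 km.
Check against A (with the unrounded x, y): √((x + 43.2)²+(y − 38.9)²) = 100.39 ≈ 100.41 km. ✓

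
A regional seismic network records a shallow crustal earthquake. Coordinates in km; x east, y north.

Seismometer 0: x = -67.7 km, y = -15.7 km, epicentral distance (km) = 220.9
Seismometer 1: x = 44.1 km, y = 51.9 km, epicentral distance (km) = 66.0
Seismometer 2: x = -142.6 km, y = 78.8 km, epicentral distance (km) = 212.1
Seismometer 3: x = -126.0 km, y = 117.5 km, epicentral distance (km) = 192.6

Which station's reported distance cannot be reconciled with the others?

Solve using three stations at a time. Using Seismometer 1, Seismometer 2, Seismometer 3 (subtract circle equations pairwise → linear system) gives (x, y) ≈ (66.6, 114.0).
Distances from that point to each station vs reported:
  Seismometer 0: calculated 186.6 vs reported 220.9 → residual 34.3 km
  Seismometer 1: calculated 66.0 vs reported 66.0 → residual 0.0 km
  Seismometer 2: calculated 212.1 vs reported 212.1 → residual 0.0 km
  Seismometer 3: calculated 192.6 vs reported 192.6 → residual 0.0 km
Seismometer 1, Seismometer 2, Seismometer 3 are mutually consistent (residuals ≈ 0); Seismometer 0 is off by 34.3 km.

Seismometer 0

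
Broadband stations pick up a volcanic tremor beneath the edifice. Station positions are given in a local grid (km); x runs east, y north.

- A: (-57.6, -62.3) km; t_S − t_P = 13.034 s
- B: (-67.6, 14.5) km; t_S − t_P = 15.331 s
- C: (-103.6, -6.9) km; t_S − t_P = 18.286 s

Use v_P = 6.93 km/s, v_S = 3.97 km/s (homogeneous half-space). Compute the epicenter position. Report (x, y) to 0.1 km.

Distance from S−P lag: d = Δt · v_P v_S / (v_P − v_S) = Δt · (6.93·3.97)/(6.93−3.97) ≈ 9.2946·Δt.
So d_A = 121.15, d_B = 142.50, d_C = 169.96 km.
Circle about each station: (x + 57.6)² + (y + 62.3)² = 121.15²; (x + 67.6)² + (y − 14.5)² = 142.50²; (x + 103.6)² + (y + 6.9)² = 169.96².
Subtracting pairs of circle equations eliminates x²+y² and gives linear equations (the radical axes):
-20.0 x + 153.6 y = -8047.97
-92.0 x + 110.8 y = -10627.56
Solving the 2×2 system: x ≈ 62.2, y ≈ -44.3 km.
Check against A (with the unrounded x, y): √((x + 57.6)²+(y + 62.3)²) = 121.11 ≈ 121.15 km. ✓

(62.2, -44.3)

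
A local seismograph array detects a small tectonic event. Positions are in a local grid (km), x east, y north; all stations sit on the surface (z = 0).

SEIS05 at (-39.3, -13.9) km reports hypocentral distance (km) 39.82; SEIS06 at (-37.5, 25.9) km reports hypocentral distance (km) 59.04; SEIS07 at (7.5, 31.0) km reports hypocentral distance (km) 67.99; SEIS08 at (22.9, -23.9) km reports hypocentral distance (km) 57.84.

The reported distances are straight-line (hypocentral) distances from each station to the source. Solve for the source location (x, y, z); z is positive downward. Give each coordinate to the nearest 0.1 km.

x ≈ -22.3 km, y ≈ -18.6 km, depth ≈ 35.7 km

Each station gives a sphere (x−x_i)² + (y−y_i)² + z² = d_i² (stations at z=0).
Subtracting the SEIS05 sphere from SEIS06 and SEIS07: z² cancels, leaving linear equations in x and y:
3.6 x + 79.6 y = -1560.73
93.6 x + 89.8 y = -3757.46
Solving: x ≈ -22.300, y ≈ -18.599 km (keep extra digits for the depth step; rounded: -22.3, -18.6).
Then from the SEIS05 sphere: z² = 39.82² − (x + 39.3)² − (y + 13.9)² with x = -22.300, y = -18.599, so z ≈ 35.701 ≈ 35.7 km.
Check against SEIS08 (with the unrounded solution): distance 57.84 ≈ 57.84 km. ✓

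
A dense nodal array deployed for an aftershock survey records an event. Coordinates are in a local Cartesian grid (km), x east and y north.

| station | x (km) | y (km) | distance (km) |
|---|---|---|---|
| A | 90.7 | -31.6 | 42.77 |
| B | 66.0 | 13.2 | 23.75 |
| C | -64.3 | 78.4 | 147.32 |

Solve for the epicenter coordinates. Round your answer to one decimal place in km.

Circle about each station: (x − 90.7)² + (y + 31.6)² = 42.77²; (x − 66.0)² + (y − 13.2)² = 23.75²; (x + 64.3)² + (y − 78.4)² = 147.32².
Subtracting the A equation from the B and C equations removes the quadratic terms:
-49.4 x + 89.6 y = -3429.60
-310.0 x + 220.0 y = -18817.91
Solving the 2×2 system: x ≈ 55.1, y ≈ -7.9 km.
Check against A (with the unrounded x, y): √((x − 90.7)²+(y + 31.6)²) = 42.77 ≈ 42.77 km. ✓

x ≈ 55.1 km, y ≈ -7.9 km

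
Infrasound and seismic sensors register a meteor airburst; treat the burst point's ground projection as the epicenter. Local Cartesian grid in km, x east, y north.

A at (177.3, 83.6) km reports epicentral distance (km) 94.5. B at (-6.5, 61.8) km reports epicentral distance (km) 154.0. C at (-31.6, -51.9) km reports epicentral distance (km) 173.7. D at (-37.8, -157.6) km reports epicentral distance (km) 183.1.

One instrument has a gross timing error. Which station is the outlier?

D

Solve using three stations at a time. Using A, B, C (subtract circle equations pairwise → linear system) gives (x, y) ≈ (134.3, -0.5).
Distances from that point to each station vs reported:
  A: calculated 94.5 vs reported 94.5 → residual 0.0 km
  B: calculated 154.0 vs reported 154.0 → residual 0.0 km
  C: calculated 173.7 vs reported 173.7 → residual 0.0 km
  D: calculated 233.0 vs reported 183.1 → residual 49.9 km
A, B, C are mutually consistent (residuals ≈ 0); D is off by 49.9 km.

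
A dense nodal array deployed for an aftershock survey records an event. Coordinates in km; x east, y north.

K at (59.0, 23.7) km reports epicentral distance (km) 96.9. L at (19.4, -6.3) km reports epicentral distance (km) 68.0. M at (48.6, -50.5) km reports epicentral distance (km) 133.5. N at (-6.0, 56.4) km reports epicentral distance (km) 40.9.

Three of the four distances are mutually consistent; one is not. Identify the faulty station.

M

Solve using three stations at a time. Using K, L, N (subtract circle equations pairwise → linear system) gives (x, y) ≈ (-37.6, 30.6).
Distances from that point to each station vs reported:
  K: calculated 96.8 vs reported 96.9 → residual 0.1 km
  L: calculated 67.9 vs reported 68.0 → residual 0.1 km
  M: calculated 118.4 vs reported 133.5 → residual 15.1 km
  N: calculated 40.8 vs reported 40.9 → residual 0.1 km
K, L, N are mutually consistent (residuals ≈ 0); M is off by 15.1 km.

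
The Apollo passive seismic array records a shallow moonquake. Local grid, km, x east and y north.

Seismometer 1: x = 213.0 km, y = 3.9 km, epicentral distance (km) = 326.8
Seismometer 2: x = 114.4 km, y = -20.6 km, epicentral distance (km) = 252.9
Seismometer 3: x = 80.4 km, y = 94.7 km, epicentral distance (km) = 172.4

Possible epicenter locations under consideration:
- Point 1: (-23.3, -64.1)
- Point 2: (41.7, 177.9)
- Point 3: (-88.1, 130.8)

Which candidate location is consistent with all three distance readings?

Point 3

For each candidate, compare |candidate − station| to the reported distance:
Point 1: residuals Seismometer 1 80.9, Seismometer 2 108.5, Seismometer 3 17.3 → max 108.5 km
Point 2: residuals Seismometer 1 82.6, Seismometer 2 41.5, Seismometer 3 80.6 → max 82.6 km
Point 3: residuals Seismometer 1 0.1, Seismometer 2 0.1, Seismometer 3 0.1 → max 0.1 km
Only Point 3 has all residuals ≈ 0.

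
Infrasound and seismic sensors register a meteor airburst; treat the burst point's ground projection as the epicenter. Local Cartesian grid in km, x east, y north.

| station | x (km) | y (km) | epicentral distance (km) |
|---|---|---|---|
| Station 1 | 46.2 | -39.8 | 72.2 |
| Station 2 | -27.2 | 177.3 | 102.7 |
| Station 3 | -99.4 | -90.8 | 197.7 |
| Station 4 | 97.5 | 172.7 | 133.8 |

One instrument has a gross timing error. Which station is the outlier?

Solve using three stations at a time. Using Station 2, Station 3, Station 4 (subtract circle equations pairwise → linear system) gives (x, y) ≈ (2.1, 78.9).
Distances from that point to each station vs reported:
  Station 1: calculated 126.6 vs reported 72.2 → residual 54.4 km
  Station 2: calculated 102.7 vs reported 102.7 → residual 0.0 km
  Station 3: calculated 197.7 vs reported 197.7 → residual 0.0 km
  Station 4: calculated 133.8 vs reported 133.8 → residual 0.0 km
Station 2, Station 3, Station 4 are mutually consistent (residuals ≈ 0); Station 1 is off by 54.4 km.

Station 1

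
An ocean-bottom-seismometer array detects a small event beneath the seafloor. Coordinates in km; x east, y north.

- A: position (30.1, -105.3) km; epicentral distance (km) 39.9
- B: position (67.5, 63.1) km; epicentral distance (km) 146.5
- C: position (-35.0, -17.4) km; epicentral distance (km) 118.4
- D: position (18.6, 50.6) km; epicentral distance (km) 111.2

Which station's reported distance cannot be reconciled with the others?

Solve using three stations at a time. Using A, B, C (subtract circle equations pairwise → linear system) gives (x, y) ≈ (63.3, -83.3).
Distances from that point to each station vs reported:
  A: calculated 39.8 vs reported 39.9 → residual 0.1 km
  B: calculated 146.5 vs reported 146.5 → residual 0.0 km
  C: calculated 118.4 vs reported 118.4 → residual 0.0 km
  D: calculated 141.2 vs reported 111.2 → residual 30.0 km
A, B, C are mutually consistent (residuals ≈ 0); D is off by 30.0 km.

D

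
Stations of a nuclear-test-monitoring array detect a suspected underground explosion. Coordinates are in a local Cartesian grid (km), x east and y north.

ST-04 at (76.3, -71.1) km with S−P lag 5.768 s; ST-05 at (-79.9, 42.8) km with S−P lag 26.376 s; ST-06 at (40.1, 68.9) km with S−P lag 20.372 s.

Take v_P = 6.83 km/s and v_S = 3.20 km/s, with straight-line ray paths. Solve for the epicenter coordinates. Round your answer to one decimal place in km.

(46.3, -53.6)

Distance from S−P lag: d = Δt · v_P v_S / (v_P − v_S) = Δt · (6.83·3.20)/(6.83−3.20) ≈ 6.0209·Δt.
So d_ST-04 = 34.73, d_ST-05 = 158.81, d_ST-06 = 122.66 km.
Circle about each station: (x − 76.3)² + (y + 71.1)² = 34.73²; (x + 79.9)² + (y − 42.8)² = 158.81²; (x − 40.1)² + (y − 68.9)² = 122.66².
Subtracting pairs of circle equations eliminates x²+y² and gives linear equations (the radical axes):
-312.4 x + 227.8 y = -26675.49
-72.4 x + 280.0 y = -18360.98
Solving the 2×2 system: x ≈ 46.3, y ≈ -53.6 km.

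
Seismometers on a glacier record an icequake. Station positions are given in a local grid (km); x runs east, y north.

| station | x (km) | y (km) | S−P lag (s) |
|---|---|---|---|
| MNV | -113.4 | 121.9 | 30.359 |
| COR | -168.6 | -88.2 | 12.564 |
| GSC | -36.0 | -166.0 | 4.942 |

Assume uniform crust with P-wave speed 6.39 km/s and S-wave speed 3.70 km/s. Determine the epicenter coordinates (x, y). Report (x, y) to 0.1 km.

(-72.0, -141.7)

Distance from S−P lag: d = Δt · v_P v_S / (v_P − v_S) = Δt · (6.39·3.70)/(6.39−3.70) ≈ 8.7892·Δt.
So d_MNV = 266.83, d_COR = 110.43, d_GSC = 43.44 km.
Circle about each station: (x + 113.4)² + (y − 121.9)² = 266.83²; (x + 168.6)² + (y + 88.2)² = 110.43²; (x + 36.0)² + (y + 166.0)² = 43.44².
Subtracting the MNV equation from the COR and GSC equations removes the quadratic terms:
-110.4 x − 420.2 y = 67489.49
154.8 x − 575.8 y = 70444.05
Solving the 2×2 system: x ≈ -72.0, y ≈ -141.7 km.
Check against MNV (with the unrounded x, y): √((x + 113.4)²+(y − 121.9)²) = 266.83 ≈ 266.83 km. ✓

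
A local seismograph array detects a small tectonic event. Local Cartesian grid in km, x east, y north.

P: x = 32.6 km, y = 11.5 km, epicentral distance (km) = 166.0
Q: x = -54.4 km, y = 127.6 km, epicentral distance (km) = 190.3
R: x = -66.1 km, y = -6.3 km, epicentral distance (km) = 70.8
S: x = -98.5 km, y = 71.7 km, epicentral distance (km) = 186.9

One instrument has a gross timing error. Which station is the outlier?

Solve using three stations at a time. Using P, Q, R (subtract circle equations pairwise → linear system) gives (x, y) ≈ (-121.4, -50.5).
Distances from that point to each station vs reported:
  P: calculated 166.0 vs reported 166.0 → residual 0.0 km
  Q: calculated 190.3 vs reported 190.3 → residual 0.0 km
  R: calculated 70.8 vs reported 70.8 → residual 0.0 km
  S: calculated 124.3 vs reported 186.9 → residual 62.6 km
P, Q, R are mutually consistent (residuals ≈ 0); S is off by 62.6 km.

S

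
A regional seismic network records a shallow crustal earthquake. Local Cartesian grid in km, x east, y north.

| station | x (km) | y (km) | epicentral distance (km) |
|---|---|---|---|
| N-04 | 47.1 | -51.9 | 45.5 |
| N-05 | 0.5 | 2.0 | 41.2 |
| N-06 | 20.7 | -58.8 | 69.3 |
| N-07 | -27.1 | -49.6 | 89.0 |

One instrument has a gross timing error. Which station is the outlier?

N-04

Solve using three stations at a time. Using N-05, N-06, N-07 (subtract circle equations pairwise → linear system) gives (x, y) ≈ (41.3, 7.3).
Distances from that point to each station vs reported:
  N-04: calculated 59.5 vs reported 45.5 → residual 14.0 km
  N-05: calculated 41.1 vs reported 41.2 → residual 0.1 km
  N-06: calculated 69.2 vs reported 69.3 → residual 0.1 km
  N-07: calculated 89.0 vs reported 89.0 → residual 0.0 km
N-05, N-06, N-07 are mutually consistent (residuals ≈ 0); N-04 is off by 14.0 km.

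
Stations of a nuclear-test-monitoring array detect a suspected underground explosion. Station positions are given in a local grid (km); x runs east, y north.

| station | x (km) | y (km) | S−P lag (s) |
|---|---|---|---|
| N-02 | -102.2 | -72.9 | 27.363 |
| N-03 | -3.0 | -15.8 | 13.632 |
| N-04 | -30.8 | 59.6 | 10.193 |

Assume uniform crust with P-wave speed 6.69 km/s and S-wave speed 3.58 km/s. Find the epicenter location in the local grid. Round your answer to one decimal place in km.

45.7 km east, 77.2 km north

Distance from S−P lag: d = Δt · v_P v_S / (v_P − v_S) = Δt · (6.69·3.58)/(6.69−3.58) ≈ 7.7010·Δt.
So d_N-02 = 210.72, d_N-03 = 104.98, d_N-04 = 78.50 km.
Circle about each station: (x + 102.2)² + (y + 72.9)² = 210.72²; (x + 3.0)² + (y + 15.8)² = 104.98²; (x + 30.8)² + (y − 59.6)² = 78.50².
Subtracting pairs of circle equations eliminates x²+y² and gives linear equations (the radical axes):
198.4 x + 114.2 y = 17881.51
142.8 x + 265.0 y = 26982.22
Solving the 2×2 system: x ≈ 45.7, y ≈ 77.2 km.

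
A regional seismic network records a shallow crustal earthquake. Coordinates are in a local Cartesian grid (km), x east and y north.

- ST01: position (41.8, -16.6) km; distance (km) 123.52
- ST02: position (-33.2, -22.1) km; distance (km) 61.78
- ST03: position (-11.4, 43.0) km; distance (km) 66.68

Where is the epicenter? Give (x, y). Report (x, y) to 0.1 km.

Circle about each station: (x − 41.8)² + (y + 16.6)² = 123.52²; (x + 33.2)² + (y + 22.1)² = 61.78²; (x + 11.4)² + (y − 43.0)² = 66.68².
Subtracting pairs of circle equations eliminates x²+y² and gives linear equations (the radical axes):
-150.0 x − 11.0 y = 11008.27
-106.4 x + 119.2 y = 10767.13
Solving the 2×2 system: x ≈ -75.1, y ≈ 23.3 km.

(-75.1, 23.3)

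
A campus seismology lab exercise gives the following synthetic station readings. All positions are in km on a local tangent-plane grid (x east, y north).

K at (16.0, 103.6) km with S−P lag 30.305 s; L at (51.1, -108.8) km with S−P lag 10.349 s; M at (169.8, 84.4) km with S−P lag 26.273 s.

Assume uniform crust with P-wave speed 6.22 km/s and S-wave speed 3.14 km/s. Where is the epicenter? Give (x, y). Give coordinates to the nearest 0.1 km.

Distance from S−P lag: d = Δt · v_P v_S / (v_P − v_S) = Δt · (6.22·3.14)/(6.22−3.14) ≈ 6.3412·Δt.
So d_K = 192.17, d_L = 65.62, d_M = 166.60 km.
Circle about each station: (x − 16.0)² + (y − 103.6)² = 192.17²; (x − 51.1)² + (y + 108.8)² = 65.62²; (x − 169.8)² + (y − 84.4)² = 166.60².
Subtracting the K equation from the L and M equations removes the quadratic terms:
70.2 x − 424.8 y = 36083.01
307.6 x − 38.4 y = 34140.19
Solving the 2×2 system: x ≈ 102.5, y ≈ -68.0 km.

102.5 km east, -68.0 km north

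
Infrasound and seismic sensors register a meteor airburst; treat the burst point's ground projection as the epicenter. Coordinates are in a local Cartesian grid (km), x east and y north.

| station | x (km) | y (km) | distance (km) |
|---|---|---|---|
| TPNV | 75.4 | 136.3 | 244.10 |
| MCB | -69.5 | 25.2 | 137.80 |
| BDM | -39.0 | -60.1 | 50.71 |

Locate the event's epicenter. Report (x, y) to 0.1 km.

x ≈ -2.3 km, y ≈ -95.1 km

Circle about each station: (x − 75.4)² + (y − 136.3)² = 244.10²; (x + 69.5)² + (y − 25.2)² = 137.80²; (x + 39.0)² + (y + 60.1)² = 50.71².
Subtracting pairs of circle equations eliminates x²+y² and gives linear equations (the radical axes):
-289.8 x − 222.2 y = 21798.41
-228.8 x − 392.8 y = 37883.47
Solving the 2×2 system: x ≈ -2.3, y ≈ -95.1 km.
Check against TPNV (with the unrounded x, y): √((x − 75.4)²+(y − 136.3)²) = 244.10 ≈ 244.10 km. ✓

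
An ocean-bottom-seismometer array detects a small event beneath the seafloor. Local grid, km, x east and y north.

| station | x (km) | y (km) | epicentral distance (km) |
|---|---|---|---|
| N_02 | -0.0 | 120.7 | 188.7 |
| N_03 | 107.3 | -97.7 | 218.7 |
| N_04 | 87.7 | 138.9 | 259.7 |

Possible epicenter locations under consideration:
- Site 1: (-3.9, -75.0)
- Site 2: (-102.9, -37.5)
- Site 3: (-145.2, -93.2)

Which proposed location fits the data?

Site 2

For each candidate, compare |candidate − station| to the reported distance:
Site 1: residuals N_02 7.0, N_03 105.2, N_04 27.0 → max 105.2 km
Site 2: residuals N_02 0.0, N_03 0.0, N_04 0.0 → max 0.0 km
Site 3: residuals N_02 69.8, N_03 33.8, N_04 69.1 → max 69.8 km
Only Site 2 has all residuals ≈ 0.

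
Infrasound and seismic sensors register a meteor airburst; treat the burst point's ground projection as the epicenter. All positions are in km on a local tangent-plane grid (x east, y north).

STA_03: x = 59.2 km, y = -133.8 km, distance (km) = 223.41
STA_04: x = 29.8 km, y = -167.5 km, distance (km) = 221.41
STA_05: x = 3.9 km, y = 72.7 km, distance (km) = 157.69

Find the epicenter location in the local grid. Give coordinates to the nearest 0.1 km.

x ≈ -128.6 km, y ≈ -12.8 km

Circle about each station: (x − 59.2)² + (y + 133.8)² = 223.41²; (x − 29.8)² + (y + 167.5)² = 221.41²; (x − 3.9)² + (y − 72.7)² = 157.69².
Subtracting the STA_03 equation from the STA_04 and STA_05 equations removes the quadratic terms:
-58.8 x − 67.4 y = 8426.85
-110.6 x + 413.0 y = 8939.31
Solving the 2×2 system: x ≈ -128.6, y ≈ -12.8 km.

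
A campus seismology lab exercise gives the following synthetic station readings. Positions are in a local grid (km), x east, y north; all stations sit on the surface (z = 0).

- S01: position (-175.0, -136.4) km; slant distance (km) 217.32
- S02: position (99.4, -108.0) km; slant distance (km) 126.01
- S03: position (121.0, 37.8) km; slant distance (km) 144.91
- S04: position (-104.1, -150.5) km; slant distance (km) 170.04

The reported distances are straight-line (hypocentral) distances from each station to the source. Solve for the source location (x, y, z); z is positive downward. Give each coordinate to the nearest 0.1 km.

x ≈ 10.6 km, y ≈ -37.9 km, depth ≈ 55.5 km

Each station gives a sphere (x−x_i)² + (y−y_i)² + z² = d_i² (stations at z=0).
Subtracting the S01 sphere from S02 and S03: z² cancels, leaving linear equations in x and y:
548.8 x + 56.8 y = 3663.86
592.0 x + 348.4 y = -6931.05
Solving: x ≈ 10.599, y ≈ -37.904 km (keep extra digits for the depth step; rounded: 10.6, -37.9).
Then from the S01 sphere: z² = 217.32² − (x + 175.0)² − (y + 136.4)² with x = 10.599, y = -37.904, so z ≈ 55.494 ≈ 55.5 km.
Check against S04 (with the unrounded solution): distance 170.04 ≈ 170.04 km. ✓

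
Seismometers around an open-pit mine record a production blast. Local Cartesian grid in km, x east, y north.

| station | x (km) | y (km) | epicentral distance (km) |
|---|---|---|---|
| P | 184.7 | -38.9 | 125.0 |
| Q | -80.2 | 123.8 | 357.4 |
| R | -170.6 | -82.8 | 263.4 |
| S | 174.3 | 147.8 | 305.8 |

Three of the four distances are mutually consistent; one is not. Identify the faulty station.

R

Solve using three stations at a time. Using P, Q, S (subtract circle equations pairwise → linear system) gives (x, y) ≈ (141.8, -156.2).
Distances from that point to each station vs reported:
  P: calculated 124.9 vs reported 125.0 → residual 0.1 km
  Q: calculated 357.4 vs reported 357.4 → residual 0.0 km
  R: calculated 320.9 vs reported 263.4 → residual 57.5 km
  S: calculated 305.8 vs reported 305.8 → residual 0.0 km
P, Q, S are mutually consistent (residuals ≈ 0); R is off by 57.5 km.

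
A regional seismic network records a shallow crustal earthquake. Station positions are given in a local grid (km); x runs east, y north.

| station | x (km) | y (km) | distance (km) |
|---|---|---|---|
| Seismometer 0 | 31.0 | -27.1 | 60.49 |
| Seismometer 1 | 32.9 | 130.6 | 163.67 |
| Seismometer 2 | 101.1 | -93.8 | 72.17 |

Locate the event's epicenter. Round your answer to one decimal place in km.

Circle about each station: (x − 31.0)² + (y + 27.1)² = 60.49²; (x − 32.9)² + (y − 130.6)² = 163.67²; (x − 101.1)² + (y + 93.8)² = 72.17².
Subtracting the Seismometer 0 equation from the Seismometer 1 and Seismometer 2 equations removes the quadratic terms:
3.8 x + 315.4 y = -6685.47
140.2 x − 133.4 y = 15774.77
Solving the 2×2 system: x ≈ 91.3, y ≈ -22.3 km.

x ≈ 91.3 km, y ≈ -22.3 km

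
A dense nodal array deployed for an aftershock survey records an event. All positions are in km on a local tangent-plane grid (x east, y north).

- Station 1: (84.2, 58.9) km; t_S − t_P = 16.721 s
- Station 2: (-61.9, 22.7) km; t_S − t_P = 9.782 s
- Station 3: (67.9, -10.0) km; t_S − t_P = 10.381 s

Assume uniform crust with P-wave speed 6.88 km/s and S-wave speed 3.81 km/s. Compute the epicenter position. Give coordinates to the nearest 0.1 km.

Distance from S−P lag: d = Δt · v_P v_S / (v_P − v_S) = Δt · (6.88·3.81)/(6.88−3.81) ≈ 8.5384·Δt.
So d_Station 1 = 142.77, d_Station 2 = 83.52, d_Station 3 = 88.64 km.
Circle about each station: (x − 84.2)² + (y − 58.9)² = 142.77²; (x + 61.9)² + (y − 22.7)² = 83.52²; (x − 67.9)² + (y + 10.0)² = 88.64².
Subtracting the Station 1 equation from the Station 2 and Station 3 equations removes the quadratic terms:
-292.2 x − 72.4 y = 7195.73
-32.6 x − 137.8 y = 6677.78
Solving the 2×2 system: x ≈ -13.4, y ≈ -45.3 km.

x ≈ -13.4 km, y ≈ -45.3 km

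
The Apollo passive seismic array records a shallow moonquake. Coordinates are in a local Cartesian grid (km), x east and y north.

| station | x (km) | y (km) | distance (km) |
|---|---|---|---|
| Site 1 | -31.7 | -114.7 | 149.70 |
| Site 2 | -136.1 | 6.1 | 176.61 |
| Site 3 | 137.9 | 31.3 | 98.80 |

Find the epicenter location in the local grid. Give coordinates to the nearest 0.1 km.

(40.2, 16.6)

Circle about each station: (x + 31.7)² + (y + 114.7)² = 149.70²; (x + 136.1)² + (y − 6.1)² = 176.61²; (x − 137.9)² + (y − 31.3)² = 98.80².
Subtracting the Site 1 equation from the Site 2 and Site 3 equations removes the quadratic terms:
-208.8 x + 241.6 y = -4381.56
339.2 x + 292.0 y = 18483.77
Solving the 2×2 system: x ≈ 40.2, y ≈ 16.6 km.
Check against Site 1 (with the unrounded x, y): √((x + 31.7)²+(y + 114.7)²) = 149.70 ≈ 149.70 km. ✓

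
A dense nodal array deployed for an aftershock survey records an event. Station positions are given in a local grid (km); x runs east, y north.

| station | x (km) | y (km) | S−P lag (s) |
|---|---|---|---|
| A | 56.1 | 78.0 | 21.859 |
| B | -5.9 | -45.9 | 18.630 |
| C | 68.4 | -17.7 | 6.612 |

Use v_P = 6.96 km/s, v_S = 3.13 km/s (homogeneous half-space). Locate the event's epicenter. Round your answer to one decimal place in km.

(99.8, -38.4)

Distance from S−P lag: d = Δt · v_P v_S / (v_P − v_S) = Δt · (6.96·3.13)/(6.96−3.13) ≈ 5.6879·Δt.
So d_A = 124.33, d_B = 105.97, d_C = 37.61 km.
Circle about each station: (x − 56.1)² + (y − 78.0)² = 124.33²; (x + 5.9)² + (y + 45.9)² = 105.97²; (x − 68.4)² + (y + 17.7)² = 37.61².
Subtracting the A equation from the B and C equations removes the quadratic terms:
-124.0 x − 247.8 y = -2861.28
24.6 x − 191.4 y = 9804.08
Solving the 2×2 system: x ≈ 99.8, y ≈ -38.4 km.
Check against A (with the unrounded x, y): √((x − 56.1)²+(y − 78.0)²) = 124.33 ≈ 124.33 km. ✓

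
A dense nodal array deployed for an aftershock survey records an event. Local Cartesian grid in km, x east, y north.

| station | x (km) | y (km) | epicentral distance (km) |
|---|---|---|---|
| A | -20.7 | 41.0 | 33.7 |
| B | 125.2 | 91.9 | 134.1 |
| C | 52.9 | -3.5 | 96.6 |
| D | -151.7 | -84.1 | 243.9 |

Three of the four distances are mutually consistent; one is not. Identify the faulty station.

D

Solve using three stations at a time. Using A, B, C (subtract circle equations pairwise → linear system) gives (x, y) ≈ (-7.4, 72.0).
Distances from that point to each station vs reported:
  A: calculated 33.7 vs reported 33.7 → residual 0.0 km
  B: calculated 134.1 vs reported 134.1 → residual 0.0 km
  C: calculated 96.6 vs reported 96.6 → residual 0.0 km
  D: calculated 212.5 vs reported 243.9 → residual 31.4 km
A, B, C are mutually consistent (residuals ≈ 0); D is off by 31.4 km.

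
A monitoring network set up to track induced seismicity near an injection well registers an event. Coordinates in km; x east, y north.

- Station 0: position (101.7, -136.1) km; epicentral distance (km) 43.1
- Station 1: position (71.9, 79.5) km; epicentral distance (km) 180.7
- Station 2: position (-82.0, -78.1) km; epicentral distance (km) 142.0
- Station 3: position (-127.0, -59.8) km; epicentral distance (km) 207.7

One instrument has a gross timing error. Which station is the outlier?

Station 2

Solve using three stations at a time. Using Station 0, Station 1, Station 3 (subtract circle equations pairwise → linear system) gives (x, y) ≈ (76.5, -101.1).
Distances from that point to each station vs reported:
  Station 0: calculated 43.1 vs reported 43.1 → residual 0.0 km
  Station 1: calculated 180.7 vs reported 180.7 → residual 0.0 km
  Station 2: calculated 160.2 vs reported 142.0 → residual 18.2 km
  Station 3: calculated 207.7 vs reported 207.7 → residual 0.0 km
Station 0, Station 1, Station 3 are mutually consistent (residuals ≈ 0); Station 2 is off by 18.2 km.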